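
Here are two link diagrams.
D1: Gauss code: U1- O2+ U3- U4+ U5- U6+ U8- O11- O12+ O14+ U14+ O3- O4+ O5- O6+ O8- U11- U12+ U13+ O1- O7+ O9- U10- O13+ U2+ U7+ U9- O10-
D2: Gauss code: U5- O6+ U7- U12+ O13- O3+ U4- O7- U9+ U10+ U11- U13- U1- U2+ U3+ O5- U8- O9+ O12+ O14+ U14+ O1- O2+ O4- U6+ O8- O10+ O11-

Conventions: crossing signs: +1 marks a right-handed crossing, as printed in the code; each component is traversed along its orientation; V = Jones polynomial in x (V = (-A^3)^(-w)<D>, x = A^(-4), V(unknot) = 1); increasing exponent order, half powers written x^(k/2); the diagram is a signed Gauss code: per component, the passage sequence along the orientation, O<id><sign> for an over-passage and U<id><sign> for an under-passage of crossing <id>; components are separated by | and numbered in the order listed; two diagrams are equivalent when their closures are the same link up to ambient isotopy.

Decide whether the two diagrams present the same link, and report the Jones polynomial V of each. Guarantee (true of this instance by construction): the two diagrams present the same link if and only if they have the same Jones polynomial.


same link: yes
V(D1) = x^-2 - x^-1 + 1 - x + x^2  [14 crossings, <D> = A^-8 - A^-4 + 1 - A^4 + A^8, w = 0]
D2 (bracket A^-8 - A^-4 + 1 - A^4 + A^8; 14 crossings at w = 0): V = x^-2 - x^-1 + 1 - x + x^2
note: from 14 to 14 crossings by R-moves: one link, two diagrams


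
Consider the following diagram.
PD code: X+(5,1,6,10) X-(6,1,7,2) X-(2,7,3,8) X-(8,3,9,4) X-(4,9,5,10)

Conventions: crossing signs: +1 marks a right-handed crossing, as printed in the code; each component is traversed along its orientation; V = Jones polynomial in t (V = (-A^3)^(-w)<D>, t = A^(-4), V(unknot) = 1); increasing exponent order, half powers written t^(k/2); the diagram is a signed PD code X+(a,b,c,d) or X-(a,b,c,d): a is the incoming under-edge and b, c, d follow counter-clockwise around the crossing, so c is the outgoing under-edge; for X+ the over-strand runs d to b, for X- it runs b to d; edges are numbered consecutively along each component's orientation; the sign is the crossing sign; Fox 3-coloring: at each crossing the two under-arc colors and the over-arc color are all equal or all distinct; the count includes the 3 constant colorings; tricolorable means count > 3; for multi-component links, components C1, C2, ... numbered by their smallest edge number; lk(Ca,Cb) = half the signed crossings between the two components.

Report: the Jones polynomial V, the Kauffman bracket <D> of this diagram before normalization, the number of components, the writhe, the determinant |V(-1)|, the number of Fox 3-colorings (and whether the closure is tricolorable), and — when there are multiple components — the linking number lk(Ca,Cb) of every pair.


V = -t^-4 + t^-3 + t^-1
<D> = -A^-5 - A^3 + A^7 (w = -3)
1 component over 5 crossings, w = -3
9 Fox colorings among 3^5, |V(-1)| = 3: tricolorable
why: w = -3 (over 5 crossings) is diagram-only; (-A^3)^(3) removes it from V


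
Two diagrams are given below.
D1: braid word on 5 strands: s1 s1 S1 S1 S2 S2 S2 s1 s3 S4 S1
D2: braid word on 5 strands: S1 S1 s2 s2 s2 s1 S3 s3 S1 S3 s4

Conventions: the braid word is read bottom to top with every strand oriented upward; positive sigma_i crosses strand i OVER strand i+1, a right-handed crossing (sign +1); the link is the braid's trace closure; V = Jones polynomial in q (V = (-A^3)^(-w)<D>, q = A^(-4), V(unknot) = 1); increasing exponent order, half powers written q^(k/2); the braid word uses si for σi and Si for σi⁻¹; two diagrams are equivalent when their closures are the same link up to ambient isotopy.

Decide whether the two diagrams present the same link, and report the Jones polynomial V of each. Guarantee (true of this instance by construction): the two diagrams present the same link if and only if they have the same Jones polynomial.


equivalent: no
D1 (bracket A^-7 + A^-3 + A - A^9; 11 crossings at w = -3): V = q^(-9/2) - q^(-5/2) - q^(-3/2) - q^(-1/2)
D2 (bracket -A^-11 + A^-7 - A^-3 + 2A + A^9; 11 crossings at w = +1): V = -q^(-3/2) - 2q^(1/2) + q^(3/2) - q^(5/2) + q^(7/2)
key observation: 2 values of V(q) split the 2 diagrams


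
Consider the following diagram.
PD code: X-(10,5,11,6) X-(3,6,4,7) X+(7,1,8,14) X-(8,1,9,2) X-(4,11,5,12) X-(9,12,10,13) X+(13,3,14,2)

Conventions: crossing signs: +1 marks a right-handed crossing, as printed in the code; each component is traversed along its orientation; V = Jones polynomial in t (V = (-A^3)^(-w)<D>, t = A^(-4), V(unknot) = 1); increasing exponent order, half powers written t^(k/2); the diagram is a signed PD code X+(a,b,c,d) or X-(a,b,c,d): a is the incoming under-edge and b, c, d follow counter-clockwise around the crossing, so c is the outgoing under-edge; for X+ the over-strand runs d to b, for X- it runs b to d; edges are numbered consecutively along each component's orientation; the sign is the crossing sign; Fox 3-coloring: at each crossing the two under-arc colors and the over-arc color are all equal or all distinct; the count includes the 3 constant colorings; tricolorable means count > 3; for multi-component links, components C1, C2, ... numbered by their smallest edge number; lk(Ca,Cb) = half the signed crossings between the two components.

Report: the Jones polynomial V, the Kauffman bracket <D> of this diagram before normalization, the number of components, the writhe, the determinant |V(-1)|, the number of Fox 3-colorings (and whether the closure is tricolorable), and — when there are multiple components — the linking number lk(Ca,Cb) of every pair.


Jones polynomial: V(t) = -t^-4 + t^-3 + t^-1
<D> = -A^-5 - A^3 + A^7; writhe -3
components 1, writhe -3 (7 crossings)
3-colorings: 9 of 3^7, det 3 — tricolorable
note: the span of V is 3, forcing >= 3 crossings in any diagram


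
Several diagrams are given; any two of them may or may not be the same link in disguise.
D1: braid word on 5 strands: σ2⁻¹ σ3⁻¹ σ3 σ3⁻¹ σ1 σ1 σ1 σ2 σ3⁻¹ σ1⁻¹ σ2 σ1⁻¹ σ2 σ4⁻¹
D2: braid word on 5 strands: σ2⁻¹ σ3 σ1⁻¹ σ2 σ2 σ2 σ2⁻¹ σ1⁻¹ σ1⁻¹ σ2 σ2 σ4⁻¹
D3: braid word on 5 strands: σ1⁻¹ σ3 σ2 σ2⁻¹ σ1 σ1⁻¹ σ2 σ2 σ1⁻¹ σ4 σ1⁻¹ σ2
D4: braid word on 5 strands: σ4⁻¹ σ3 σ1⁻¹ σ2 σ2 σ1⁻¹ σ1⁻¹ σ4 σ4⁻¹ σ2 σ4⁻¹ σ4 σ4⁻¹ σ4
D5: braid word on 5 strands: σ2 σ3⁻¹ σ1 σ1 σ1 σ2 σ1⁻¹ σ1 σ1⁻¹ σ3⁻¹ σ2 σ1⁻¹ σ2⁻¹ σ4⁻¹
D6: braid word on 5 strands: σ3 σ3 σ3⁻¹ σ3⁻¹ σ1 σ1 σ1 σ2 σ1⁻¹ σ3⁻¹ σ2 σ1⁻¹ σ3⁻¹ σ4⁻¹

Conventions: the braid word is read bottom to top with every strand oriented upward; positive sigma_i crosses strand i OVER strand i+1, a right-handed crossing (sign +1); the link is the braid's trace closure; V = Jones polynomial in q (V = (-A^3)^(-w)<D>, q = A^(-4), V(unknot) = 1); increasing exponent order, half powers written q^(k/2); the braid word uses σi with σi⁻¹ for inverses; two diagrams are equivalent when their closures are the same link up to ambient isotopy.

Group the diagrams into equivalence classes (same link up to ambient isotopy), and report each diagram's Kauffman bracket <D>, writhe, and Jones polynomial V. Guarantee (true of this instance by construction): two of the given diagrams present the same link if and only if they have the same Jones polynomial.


grouping into links: {D1, D5, D6} | {D2, D3, D4}
V(D1) = q^-2 - q^-1 + 2 - 2q + q^2 - q^3 + q^4  (w 0, c 14, <D> = A^-16 - A^-12 + A^-8 - 2A^-4 + 2 - A^4 + A^8)
V(D2) = -q^-3 + 2q^-2 - 2q^-1 + 3 - 2q + 2q^2 - q^3  [12 crossings, <D> = -A^-12 + 2A^-8 - 2A^-4 + 3 - 2A^4 + 2A^8 - A^12, w = 0]
V(D3) = -q^-3 + 2q^-2 - 2q^-1 + 3 - 2q + 2q^2 - q^3  (w +2, c 12, <D> = -A^-6 + 2A^-2 - 2A^2 + 3A^6 - 2A^10 + 2A^14 - A^18)
V(D4) = -q^-3 + 2q^-2 - 2q^-1 + 3 - 2q + 2q^2 - q^3  [14 crossings, <D> = -A^-12 + 2A^-8 - 2A^-4 + 3 - 2A^4 + 2A^8 - A^12, w = 0]
V(D5) = q^-2 - q^-1 + 2 - 2q + q^2 - q^3 + q^4  (w 0, c 14, <D> = A^-16 - A^-12 + A^-8 - 2A^-4 + 2 - A^4 + A^8)
V(D6) = q^-2 - q^-1 + 2 - 2q + q^2 - q^3 + q^4  [14 crossings, <D> = A^-16 - A^-12 + A^-8 - 2A^-4 + 2 - A^4 + A^8, w = 0]
why: comparing 6 Jones polynomials yields 2 groups


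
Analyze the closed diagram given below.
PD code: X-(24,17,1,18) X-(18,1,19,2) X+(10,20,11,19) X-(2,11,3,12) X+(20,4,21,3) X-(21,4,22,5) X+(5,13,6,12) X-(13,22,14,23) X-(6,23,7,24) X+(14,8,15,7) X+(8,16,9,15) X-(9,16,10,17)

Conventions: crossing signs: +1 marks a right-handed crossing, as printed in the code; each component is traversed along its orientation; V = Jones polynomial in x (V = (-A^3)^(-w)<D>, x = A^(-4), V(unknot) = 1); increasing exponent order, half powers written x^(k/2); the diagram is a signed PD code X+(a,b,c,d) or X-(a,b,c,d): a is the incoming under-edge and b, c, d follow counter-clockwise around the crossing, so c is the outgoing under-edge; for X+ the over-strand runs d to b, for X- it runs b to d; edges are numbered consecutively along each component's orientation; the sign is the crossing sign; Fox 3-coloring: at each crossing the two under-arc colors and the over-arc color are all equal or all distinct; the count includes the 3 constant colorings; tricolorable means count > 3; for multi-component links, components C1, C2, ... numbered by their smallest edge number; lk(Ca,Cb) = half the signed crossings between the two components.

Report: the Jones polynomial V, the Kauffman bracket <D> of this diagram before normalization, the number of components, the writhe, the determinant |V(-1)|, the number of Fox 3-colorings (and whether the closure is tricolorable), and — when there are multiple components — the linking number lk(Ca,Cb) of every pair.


V(x) = -x^-4 + x^-3 + x^-1
bracket: A^-2 + A^6 - A^10, w = -2
1 component, writhe -2, over 12 crossings
det 3, colorings 9 of 3^12 — tricolorable
observation: det 3 = |V(-1)|; divisible by 3, so tricolorable


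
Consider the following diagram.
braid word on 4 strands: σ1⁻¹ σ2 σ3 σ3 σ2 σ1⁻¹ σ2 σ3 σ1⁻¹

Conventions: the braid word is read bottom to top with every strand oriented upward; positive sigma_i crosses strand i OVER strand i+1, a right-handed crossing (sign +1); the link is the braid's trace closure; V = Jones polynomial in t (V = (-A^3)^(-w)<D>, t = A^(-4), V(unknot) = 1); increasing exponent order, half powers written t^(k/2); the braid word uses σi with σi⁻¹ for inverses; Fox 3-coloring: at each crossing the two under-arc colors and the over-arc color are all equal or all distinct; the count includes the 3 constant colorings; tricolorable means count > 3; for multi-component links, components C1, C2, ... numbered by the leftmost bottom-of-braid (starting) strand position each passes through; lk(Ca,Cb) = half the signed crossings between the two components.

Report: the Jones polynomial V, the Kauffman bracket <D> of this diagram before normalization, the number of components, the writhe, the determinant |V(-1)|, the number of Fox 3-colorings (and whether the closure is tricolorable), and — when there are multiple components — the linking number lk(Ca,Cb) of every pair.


V = -t^-2 + 2t^-1 - 2 + 4t - 4t^2 + 4t^3 - 3t^4 + 2t^5 - t^6
<D> = A^-15 - 2A^-11 + 3A^-7 - 4A^-3 + 4A - 4A^5 + 2A^9 - 2A^13 + A^17 (w = +3)
1 component over 9 crossings, w = +3
3 Fox colorings among 3^9, |V(-1)| = 23: not tricolorable
why: the span of V is 8, forcing >= 8 crossings in any diagram


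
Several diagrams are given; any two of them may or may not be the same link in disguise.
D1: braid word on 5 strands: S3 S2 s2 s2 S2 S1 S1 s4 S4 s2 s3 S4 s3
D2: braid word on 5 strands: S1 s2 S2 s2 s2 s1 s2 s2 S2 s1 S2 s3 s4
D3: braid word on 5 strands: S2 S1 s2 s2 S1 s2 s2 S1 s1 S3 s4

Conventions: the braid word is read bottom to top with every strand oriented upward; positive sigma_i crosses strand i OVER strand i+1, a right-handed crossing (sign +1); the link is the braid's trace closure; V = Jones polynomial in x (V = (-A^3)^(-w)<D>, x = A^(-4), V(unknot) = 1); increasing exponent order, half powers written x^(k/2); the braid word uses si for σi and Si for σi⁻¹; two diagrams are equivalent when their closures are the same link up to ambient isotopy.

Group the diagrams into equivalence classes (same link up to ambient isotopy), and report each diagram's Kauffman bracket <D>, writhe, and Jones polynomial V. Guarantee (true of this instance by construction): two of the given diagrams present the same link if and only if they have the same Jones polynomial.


classes: {D1} | {D2} | {D3}
V(D1) = -x^(-5/2) - x^(-1/2)  [13 crossings, <D> = A^-1 + A^7, w = -1]
D2 (bracket -A^-3 + A^5 + A^9 + A^13; 13 crossings at w = +5): V = -x^(1/2) - x^(3/2) - x^(5/2) + x^(9/2)
V(D3) = -x^(-3/2) + x^(-1/2) - 2x^(1/2) + x^(3/2) - 2x^(5/2) + x^(7/2)  (w +1, c 11, <D> = -A^-11 + 2A^-7 - A^-3 + 2A - A^5 + A^9)
insight: 3 classes among 3 diagrams; unequal V(x) rules out equality


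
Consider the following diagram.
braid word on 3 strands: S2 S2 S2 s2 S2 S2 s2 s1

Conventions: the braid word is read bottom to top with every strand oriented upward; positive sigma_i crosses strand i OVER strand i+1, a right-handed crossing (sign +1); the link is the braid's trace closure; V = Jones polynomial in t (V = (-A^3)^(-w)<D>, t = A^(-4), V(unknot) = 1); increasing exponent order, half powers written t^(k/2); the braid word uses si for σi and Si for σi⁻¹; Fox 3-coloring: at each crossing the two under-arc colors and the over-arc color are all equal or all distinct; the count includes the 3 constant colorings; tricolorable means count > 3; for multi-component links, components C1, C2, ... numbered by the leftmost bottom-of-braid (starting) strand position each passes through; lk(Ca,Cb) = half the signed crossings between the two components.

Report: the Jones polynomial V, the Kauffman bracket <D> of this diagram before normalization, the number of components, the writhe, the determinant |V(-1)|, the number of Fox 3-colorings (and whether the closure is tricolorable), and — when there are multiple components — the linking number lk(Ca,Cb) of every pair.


V(t) = -t^-4 + t^-3 + t^-1
bracket: A^-2 + A^6 - A^10, w = -2
1 component, writhe -2, over 8 crossings
det 3, colorings 9 of 3^8 — tricolorable
observation: w = -2 (over 8 crossings) is diagram-only; (-A^3)^(2) removes it from V


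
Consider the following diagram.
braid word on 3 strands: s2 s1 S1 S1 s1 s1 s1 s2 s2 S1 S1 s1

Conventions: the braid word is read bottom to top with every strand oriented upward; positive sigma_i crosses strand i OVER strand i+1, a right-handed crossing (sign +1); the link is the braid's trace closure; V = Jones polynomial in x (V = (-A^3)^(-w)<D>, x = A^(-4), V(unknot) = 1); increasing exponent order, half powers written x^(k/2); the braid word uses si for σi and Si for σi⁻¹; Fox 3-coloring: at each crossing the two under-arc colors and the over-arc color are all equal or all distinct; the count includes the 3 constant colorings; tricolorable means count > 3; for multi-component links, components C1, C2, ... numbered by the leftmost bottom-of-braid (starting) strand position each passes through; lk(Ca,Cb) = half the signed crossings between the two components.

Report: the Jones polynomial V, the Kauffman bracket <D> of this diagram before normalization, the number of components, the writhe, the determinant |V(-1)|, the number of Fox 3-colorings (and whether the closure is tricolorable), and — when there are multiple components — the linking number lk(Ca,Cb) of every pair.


Jones polynomial: V(x) = x - x^2 + 2x^3 - x^4 + x^5 - x^6
<D> = -A^-12 + A^-8 - A^-4 + 2 - A^4 + A^8; writhe +4
components 1, writhe +4 (12 crossings)
3-colorings: 3 of 3^12, det 7 — not tricolorable
note: |V(-1)| = 7: so not tricolorable, since 3 does not divide 7


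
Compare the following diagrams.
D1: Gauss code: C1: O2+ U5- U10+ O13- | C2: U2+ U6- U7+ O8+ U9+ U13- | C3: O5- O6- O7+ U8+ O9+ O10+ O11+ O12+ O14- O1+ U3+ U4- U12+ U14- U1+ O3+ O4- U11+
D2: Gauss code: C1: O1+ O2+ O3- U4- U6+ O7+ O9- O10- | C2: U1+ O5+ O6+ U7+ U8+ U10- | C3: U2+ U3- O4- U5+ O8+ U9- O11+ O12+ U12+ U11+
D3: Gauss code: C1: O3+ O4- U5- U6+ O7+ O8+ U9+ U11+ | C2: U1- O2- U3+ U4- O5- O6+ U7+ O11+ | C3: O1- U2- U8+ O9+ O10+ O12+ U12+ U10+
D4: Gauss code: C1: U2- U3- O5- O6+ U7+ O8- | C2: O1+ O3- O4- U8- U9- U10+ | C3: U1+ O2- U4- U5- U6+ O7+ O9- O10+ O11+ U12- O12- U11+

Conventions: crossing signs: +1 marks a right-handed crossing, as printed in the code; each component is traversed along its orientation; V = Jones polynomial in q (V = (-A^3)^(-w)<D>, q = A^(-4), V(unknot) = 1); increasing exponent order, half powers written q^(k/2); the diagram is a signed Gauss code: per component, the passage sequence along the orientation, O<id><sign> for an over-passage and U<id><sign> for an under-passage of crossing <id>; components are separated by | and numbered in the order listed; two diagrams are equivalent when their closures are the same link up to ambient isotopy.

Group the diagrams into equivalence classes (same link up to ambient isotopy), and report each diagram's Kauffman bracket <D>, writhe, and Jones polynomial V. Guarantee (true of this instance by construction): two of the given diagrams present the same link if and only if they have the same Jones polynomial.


classes: {D1} | {D2, D3} | {D4}
V(D1) = 1 + q + q^2 + q^3  [14 crossings, <D> = 1 + A^4 + A^8 + A^12, w = +4]
V(D2) = 2 + q^2 + q^4  [12 crossings, <D> = A^-4 + A^4 + 2A^12, w = +4]
D3 (bracket A^-4 + A^4 + 2A^12; 12 crossings at w = +4): V = 2 + q^2 + q^4
D4 (bracket A^-6 + A^-2 + A^2 + A^6; 12 crossings at w = -2): V = q^-3 + q^-2 + q^-1 + 1
insight: 3 values of V(q) split the 4 diagrams


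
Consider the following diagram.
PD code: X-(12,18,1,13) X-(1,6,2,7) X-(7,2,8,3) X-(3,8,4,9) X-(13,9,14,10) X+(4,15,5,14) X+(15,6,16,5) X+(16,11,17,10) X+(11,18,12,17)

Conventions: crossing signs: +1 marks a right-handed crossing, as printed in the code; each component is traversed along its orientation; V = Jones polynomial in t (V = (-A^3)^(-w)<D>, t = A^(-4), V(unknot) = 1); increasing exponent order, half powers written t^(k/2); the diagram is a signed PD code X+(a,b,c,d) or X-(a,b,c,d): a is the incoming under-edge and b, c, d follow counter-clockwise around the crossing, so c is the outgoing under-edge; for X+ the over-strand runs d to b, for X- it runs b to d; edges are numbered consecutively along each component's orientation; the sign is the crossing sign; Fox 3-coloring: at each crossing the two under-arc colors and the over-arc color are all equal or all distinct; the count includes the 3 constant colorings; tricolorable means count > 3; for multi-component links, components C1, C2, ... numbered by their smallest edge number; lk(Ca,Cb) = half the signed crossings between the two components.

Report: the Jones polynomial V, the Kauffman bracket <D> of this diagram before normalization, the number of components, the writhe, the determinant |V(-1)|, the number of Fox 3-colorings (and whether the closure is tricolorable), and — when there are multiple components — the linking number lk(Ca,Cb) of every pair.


Jones polynomial: V(t) = t^(-7/2) - t^(-5/2) + t^(-3/2) - 2t^(-1/2) - t^(3/2)
<D> = A^-9 + 2A^-1 - A^3 + A^7 - A^11; writhe -1
components 2, writhe -1 (9 crossings)
linking number lk(C1,C2) = +1
3-colorings: 9 of 3^9, det 6 — tricolorable
note: w = -1 (over 9 crossings) is diagram-only; (-A^3)^(1) removes it from V


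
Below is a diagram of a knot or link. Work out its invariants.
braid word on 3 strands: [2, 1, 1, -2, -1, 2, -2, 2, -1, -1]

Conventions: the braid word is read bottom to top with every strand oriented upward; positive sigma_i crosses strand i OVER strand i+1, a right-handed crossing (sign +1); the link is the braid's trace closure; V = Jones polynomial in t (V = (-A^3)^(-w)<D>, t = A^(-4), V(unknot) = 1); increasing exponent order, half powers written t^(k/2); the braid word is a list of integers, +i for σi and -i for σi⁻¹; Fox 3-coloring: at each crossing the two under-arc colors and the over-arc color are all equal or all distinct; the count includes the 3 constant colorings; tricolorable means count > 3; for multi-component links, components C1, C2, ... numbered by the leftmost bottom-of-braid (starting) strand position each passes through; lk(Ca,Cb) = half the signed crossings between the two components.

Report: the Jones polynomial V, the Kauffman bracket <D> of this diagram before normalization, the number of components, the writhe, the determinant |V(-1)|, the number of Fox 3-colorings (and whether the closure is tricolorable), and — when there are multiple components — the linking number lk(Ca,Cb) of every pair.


V(t) = -t^-3 + t^-2 - t^-1 + 3 - t + t^2 - t^3
bracket: -A^-12 + A^-8 - A^-4 + 3 - A^4 + A^8 - A^12, w = 0
1 component, writhe 0, over 10 crossings
det 9, colorings 27 of 3^10 — tricolorable
observation: w = 0 shifts under R1 moves; the (-A^3)^(0) factor cancels that in V


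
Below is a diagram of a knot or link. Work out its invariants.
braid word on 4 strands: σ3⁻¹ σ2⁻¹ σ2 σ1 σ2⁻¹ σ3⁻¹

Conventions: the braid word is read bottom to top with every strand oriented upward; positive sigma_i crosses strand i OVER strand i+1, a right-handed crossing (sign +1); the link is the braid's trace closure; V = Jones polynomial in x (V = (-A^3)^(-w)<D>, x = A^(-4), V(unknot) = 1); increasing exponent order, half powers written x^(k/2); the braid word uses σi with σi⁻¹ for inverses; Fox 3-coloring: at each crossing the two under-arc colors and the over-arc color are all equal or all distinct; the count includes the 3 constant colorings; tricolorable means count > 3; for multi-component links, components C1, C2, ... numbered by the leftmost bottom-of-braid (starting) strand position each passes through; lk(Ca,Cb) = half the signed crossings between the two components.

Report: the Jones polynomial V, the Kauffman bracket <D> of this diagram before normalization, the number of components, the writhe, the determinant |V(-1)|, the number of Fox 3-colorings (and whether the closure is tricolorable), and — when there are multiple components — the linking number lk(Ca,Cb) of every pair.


V(x) = -x^(-5/2) - x^(-1/2)
bracket: -A^-4 - A^4, w = -2
2 components, writhe -2, over 6 crossings
lk(C1,C2) = -1
det 2, colorings 3 of 3^6 — not tricolorable
observation: |V(-1)| = 2: so not tricolorable, since 3 does not divide 2


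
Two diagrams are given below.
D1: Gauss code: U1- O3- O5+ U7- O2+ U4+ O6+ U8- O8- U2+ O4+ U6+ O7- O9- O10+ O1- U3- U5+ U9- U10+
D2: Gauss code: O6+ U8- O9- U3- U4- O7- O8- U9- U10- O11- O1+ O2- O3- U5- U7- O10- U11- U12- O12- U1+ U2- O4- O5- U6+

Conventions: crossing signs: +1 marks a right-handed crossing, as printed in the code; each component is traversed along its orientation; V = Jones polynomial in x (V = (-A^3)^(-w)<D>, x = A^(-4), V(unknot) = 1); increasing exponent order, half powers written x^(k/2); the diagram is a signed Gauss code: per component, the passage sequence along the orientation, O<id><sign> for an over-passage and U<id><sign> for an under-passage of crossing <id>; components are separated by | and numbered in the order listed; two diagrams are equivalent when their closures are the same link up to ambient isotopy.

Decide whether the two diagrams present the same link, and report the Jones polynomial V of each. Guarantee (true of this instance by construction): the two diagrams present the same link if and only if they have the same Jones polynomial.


same link: no
V(D1) = x + x^3 - x^4  [10 crossings, <D> = -A^-16 + A^-12 + A^-4, w = 0]
D2 (bracket A^-12 + A^-4 - A^8; 12 crossings at w = -8): V = -x^-8 + x^-5 + x^-3
note: 2 values of V(x) split the 2 diagrams


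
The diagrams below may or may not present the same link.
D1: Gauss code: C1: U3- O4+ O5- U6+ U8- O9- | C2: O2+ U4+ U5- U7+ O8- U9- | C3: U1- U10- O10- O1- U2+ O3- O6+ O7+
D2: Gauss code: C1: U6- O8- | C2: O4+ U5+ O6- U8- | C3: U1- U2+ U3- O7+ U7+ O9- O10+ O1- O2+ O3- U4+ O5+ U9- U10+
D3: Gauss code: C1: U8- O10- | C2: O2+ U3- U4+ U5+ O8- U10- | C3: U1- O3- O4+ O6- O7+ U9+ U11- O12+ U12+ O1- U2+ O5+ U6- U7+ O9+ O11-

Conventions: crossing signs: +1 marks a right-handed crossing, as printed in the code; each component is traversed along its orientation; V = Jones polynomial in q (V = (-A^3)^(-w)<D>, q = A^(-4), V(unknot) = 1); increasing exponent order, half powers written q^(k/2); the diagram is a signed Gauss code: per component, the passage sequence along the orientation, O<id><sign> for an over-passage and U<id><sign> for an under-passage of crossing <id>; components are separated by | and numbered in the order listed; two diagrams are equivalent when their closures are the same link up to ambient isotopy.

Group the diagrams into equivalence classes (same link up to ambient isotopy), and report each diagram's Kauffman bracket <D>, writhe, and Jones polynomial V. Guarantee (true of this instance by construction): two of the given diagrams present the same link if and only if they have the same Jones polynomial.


grouping into links: {D1, D2, D3}
V(D1) = q^-2 + 2 + q^2  (w -2, c 10, <D> = A^-14 + 2A^-6 + A^2)
V(D2) = q^-2 + 2 + q^2  (w 0, c 10, <D> = A^-8 + 2 + A^8)
V(D3) = q^-2 + 2 + q^2  [12 crossings, <D> = A^-8 + 2 + A^8, w = 0]
why: all 3 diagrams share one V(q), hence one class


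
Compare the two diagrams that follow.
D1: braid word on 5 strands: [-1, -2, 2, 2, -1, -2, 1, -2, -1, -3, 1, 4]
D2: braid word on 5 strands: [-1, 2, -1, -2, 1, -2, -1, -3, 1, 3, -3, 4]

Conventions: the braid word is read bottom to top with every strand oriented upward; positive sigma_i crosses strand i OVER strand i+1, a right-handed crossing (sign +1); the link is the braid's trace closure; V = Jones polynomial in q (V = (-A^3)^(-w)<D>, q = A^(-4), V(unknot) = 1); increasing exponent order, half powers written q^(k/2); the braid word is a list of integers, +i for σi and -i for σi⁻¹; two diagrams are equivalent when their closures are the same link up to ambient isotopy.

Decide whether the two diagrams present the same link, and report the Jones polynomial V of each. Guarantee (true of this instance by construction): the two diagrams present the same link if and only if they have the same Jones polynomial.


equivalent: yes
V(D1) = q^-4 + q^-2 + 2  (w -2, c 12, <D> = 2A^-6 + A^2 + A^10)
V(D2) = q^-4 + q^-2 + 2  (w -2, c 12, <D> = 2A^-6 + A^2 + A^10)
why: D2 (12 crossings) and D1 (12) are Markov-related braid presentations


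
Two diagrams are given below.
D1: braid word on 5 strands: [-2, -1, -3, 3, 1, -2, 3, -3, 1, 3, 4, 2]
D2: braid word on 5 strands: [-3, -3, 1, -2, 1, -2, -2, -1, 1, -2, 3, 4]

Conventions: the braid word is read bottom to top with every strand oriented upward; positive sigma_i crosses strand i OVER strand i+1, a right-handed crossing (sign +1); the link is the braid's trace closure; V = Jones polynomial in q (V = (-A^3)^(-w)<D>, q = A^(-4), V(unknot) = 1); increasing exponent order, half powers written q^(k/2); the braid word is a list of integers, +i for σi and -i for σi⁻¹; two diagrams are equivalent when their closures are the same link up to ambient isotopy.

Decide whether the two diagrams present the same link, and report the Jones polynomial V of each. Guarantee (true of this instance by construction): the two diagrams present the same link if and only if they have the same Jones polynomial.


equivalent: no
V(D1) = 1  (w +2, c 12, <D> = A^6)
D2 (bracket A^-10 - A^-6 + 2A^-2 - 2A^2 + 2A^6 - 2A^10 + A^14; 12 crossings at w = -2): V = q^-5 - 2q^-4 + 2q^-3 - 2q^-2 + 2q^-1 - 1 + q
why: V(q) takes 2 values over 2 diagrams, fixing the grouping


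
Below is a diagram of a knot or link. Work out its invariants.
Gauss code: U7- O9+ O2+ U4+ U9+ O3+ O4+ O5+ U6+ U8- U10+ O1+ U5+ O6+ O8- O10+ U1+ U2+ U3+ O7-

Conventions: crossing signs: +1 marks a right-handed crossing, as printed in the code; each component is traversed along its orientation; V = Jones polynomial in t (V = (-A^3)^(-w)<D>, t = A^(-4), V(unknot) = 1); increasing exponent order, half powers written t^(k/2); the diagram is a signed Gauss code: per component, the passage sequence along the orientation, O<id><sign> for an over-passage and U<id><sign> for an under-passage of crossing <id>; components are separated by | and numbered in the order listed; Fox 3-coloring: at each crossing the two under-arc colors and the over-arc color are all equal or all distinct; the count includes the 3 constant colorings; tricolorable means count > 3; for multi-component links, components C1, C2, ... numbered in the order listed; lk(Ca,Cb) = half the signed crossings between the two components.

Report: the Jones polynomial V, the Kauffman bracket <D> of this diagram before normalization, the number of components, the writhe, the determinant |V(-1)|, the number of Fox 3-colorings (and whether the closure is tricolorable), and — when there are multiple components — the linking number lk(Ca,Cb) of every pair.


V(t) = t^2 + 2t^4 - 2t^5 + t^6 - 2t^7 + t^8
bracket: A^-14 - 2A^-10 + A^-6 - 2A^-2 + 2A^2 + A^10, w = +6
1 component, writhe +6, over 10 crossings
det 9, colorings 27 of 3^10 — tricolorable
observation: w = +6 shifts under R1 moves; the (-A^3)^(-6) factor cancels that in V


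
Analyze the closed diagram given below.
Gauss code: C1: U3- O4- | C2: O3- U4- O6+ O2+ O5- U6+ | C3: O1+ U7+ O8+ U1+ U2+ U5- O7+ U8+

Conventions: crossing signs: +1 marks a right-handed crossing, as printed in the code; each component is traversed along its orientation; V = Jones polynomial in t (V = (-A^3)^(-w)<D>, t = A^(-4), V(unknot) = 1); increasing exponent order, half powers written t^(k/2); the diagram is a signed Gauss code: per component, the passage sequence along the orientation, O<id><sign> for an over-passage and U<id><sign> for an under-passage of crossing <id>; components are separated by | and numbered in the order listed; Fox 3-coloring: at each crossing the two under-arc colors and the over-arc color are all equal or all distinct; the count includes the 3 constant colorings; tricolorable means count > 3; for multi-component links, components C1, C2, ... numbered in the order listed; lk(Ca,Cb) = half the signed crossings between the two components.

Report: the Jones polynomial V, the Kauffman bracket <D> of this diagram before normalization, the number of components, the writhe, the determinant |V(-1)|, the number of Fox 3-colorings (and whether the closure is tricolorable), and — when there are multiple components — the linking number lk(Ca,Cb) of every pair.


V(t) = t^-2 + t^-1 + 2 + t - t^4
bracket: -A^-10 + A^2 + 2A^6 + A^10 + A^14, w = +2
3 components, writhe +2, over 8 crossings
lk(C1,C2) = -1
linking number lk(C1,C3) = 0
lk(C2,C3): 0
det 0, colorings 27 of 3^8 — tricolorable
observation: w = +2 shifts under R1 moves; the (-A^3)^(-2) factor cancels that in V


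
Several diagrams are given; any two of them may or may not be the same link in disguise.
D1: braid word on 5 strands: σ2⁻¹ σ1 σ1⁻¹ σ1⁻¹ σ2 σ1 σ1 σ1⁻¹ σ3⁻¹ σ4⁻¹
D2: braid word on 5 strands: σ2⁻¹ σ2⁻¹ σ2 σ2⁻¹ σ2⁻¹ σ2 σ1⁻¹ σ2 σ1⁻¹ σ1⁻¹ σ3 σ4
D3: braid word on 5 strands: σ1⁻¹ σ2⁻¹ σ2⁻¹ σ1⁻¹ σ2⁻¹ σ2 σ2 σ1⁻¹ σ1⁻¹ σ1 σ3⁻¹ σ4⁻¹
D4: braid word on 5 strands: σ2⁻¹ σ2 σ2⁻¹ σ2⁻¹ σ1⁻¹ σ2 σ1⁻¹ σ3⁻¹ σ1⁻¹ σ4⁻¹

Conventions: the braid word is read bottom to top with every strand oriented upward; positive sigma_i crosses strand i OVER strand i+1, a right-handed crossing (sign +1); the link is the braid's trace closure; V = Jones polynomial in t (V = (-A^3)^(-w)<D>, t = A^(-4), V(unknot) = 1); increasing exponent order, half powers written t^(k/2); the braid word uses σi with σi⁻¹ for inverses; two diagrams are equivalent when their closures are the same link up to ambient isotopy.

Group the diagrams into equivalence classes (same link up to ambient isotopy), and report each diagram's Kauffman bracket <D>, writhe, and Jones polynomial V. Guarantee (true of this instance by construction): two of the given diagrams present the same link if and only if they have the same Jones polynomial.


grouping into links: {D1} | {D2, D3, D4}
V(D1) = 1  (w -2, c 10, <D> = A^-6)
V(D2) = -t^-6 + t^-5 - t^-4 + 2t^-3 - t^-2 + t^-1  [12 crossings, <D> = A^-2 - A^2 + 2A^6 - A^10 + A^14 - A^18, w = -2]
V(D3) = -t^-6 + t^-5 - t^-4 + 2t^-3 - t^-2 + t^-1  [12 crossings, <D> = A^-14 - A^-10 + 2A^-6 - A^-2 + A^2 - A^6, w = -6]
D4 (bracket A^-14 - A^-10 + 2A^-6 - A^-2 + A^2 - A^6; 10 crossings at w = -6): V = -t^-6 + t^-5 - t^-4 + 2t^-3 - t^-2 + t^-1
key observation: comparing 4 Jones polynomials yields 2 groups


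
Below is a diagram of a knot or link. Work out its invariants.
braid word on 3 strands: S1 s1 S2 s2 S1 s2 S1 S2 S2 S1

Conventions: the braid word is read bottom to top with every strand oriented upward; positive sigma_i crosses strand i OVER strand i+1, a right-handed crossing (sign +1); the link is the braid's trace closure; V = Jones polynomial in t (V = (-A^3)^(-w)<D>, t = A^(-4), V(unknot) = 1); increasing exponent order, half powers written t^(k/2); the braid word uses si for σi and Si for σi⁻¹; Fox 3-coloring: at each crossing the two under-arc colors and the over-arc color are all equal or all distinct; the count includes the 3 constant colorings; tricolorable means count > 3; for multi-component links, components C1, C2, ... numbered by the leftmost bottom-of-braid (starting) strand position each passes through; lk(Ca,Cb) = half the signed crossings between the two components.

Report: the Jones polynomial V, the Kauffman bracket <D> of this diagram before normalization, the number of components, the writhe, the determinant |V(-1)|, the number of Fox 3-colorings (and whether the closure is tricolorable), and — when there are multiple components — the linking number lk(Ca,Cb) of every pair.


V(t) = -t^-6 + t^-5 - t^-4 + 2t^-3 - t^-2 + t^-1
bracket: A^-8 - A^-4 + 2 - A^4 + A^8 - A^12, w = -4
1 component, writhe -4, over 10 crossings
det 7, colorings 3 of 3^10 — not tricolorable
observation: the span of V is 5, forcing >= 5 crossings in any diagram


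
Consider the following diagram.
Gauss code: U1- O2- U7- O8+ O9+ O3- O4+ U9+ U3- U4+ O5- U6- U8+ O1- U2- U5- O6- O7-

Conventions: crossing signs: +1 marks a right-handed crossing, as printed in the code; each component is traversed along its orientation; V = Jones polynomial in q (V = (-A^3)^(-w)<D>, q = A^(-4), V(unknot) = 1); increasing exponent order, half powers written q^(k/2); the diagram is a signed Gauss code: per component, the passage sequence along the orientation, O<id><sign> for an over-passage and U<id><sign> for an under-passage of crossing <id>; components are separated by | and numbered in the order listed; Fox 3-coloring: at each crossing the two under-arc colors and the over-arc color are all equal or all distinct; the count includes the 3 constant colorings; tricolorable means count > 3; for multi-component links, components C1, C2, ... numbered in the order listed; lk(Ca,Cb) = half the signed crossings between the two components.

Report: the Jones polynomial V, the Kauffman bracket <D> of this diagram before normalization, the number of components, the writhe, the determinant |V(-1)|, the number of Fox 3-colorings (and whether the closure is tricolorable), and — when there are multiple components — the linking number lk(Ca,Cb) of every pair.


V = -q^-6 + q^-5 - q^-4 + 2q^-3 - q^-2 + q^-1
<D> = -A^-5 + A^-1 - 2A^3 + A^7 - A^11 + A^15 (w = -3)
1 component over 9 crossings, w = -3
3 Fox colorings among 3^9, |V(-1)| = 7: not tricolorable
why: |V(-1)| = 7: so not tricolorable, since 3 does not divide 7


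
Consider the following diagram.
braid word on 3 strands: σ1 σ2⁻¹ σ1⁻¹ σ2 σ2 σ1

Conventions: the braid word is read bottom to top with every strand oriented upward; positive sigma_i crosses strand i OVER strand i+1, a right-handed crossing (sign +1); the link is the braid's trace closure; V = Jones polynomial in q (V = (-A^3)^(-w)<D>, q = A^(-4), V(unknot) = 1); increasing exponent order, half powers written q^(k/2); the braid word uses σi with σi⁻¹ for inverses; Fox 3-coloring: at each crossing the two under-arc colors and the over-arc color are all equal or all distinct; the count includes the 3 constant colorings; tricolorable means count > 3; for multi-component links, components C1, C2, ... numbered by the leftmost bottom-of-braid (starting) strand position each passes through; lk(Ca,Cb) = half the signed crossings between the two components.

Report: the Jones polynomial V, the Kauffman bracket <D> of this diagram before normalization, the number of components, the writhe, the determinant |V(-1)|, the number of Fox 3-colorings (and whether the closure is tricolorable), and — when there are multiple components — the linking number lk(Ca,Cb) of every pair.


V = q + q^3 - q^4
<D> = -A^-10 + A^-6 + A^2 (w = +2)
1 component over 6 crossings, w = +2
9 Fox colorings among 3^6, |V(-1)| = 3: tricolorable
why: |V(-1)| = 3: so tricolorable, since 3 divides 3


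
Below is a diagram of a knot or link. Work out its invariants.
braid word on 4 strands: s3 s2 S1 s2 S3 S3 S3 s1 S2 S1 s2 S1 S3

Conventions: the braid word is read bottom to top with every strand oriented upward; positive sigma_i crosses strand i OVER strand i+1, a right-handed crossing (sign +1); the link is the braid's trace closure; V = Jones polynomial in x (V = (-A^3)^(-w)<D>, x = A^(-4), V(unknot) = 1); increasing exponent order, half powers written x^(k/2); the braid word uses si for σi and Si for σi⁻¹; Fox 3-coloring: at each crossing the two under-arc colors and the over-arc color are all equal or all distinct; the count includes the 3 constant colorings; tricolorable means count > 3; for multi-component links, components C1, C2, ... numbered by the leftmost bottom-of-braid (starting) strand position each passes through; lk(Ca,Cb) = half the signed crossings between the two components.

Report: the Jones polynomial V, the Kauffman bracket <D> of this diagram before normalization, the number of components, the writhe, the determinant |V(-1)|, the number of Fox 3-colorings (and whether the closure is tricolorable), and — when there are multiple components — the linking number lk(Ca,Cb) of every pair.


Jones polynomial: V(x) = x^-7 - 3x^-6 + 4x^-5 - 6x^-4 + 7x^-3 - 6x^-2 + 6x^-1 - 3 + 2x - x^2
<D> = A^-17 - 2A^-13 + 3A^-9 - 6A^-5 + 6A^-1 - 7A^3 + 6A^7 - 4A^11 + 3A^15 - A^19; writhe -3
components 1, writhe -3 (13 crossings)
3-colorings: 9 of 3^13, det 39 — tricolorable
note: w = -3 shifts under R1 moves; the (-A^3)^(3) factor cancels that in V


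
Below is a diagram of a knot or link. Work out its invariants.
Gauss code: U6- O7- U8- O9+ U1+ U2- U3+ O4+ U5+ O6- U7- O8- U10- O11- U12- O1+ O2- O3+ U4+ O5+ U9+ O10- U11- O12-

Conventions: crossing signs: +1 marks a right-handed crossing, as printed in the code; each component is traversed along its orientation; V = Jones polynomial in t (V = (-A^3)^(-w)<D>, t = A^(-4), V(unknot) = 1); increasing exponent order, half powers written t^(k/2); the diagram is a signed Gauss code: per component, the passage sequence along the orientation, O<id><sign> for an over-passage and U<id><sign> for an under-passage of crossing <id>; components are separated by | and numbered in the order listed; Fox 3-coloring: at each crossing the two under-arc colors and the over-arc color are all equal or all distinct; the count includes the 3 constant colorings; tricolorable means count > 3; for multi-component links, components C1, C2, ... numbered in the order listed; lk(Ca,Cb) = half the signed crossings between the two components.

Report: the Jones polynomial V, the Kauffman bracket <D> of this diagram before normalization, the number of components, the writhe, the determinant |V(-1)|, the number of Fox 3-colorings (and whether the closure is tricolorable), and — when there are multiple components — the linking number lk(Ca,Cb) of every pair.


V(t) = t^-7 - 2t^-6 + 4t^-5 - 7t^-4 + 8t^-3 - 8t^-2 + 8t^-1 - 6 + 4t - 2t^2 + t^3
bracket: A^-18 - 2A^-14 + 4A^-10 - 6A^-6 + 8A^-2 - 8A^2 + 8A^6 - 7A^10 + 4A^14 - 2A^18 + A^22, w = -2
1 component, writhe -2, over 12 crossings
det 51, colorings 9 of 3^12 — tricolorable
observation: V spans 10 powers of t: at least 10 crossings in any diagram
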